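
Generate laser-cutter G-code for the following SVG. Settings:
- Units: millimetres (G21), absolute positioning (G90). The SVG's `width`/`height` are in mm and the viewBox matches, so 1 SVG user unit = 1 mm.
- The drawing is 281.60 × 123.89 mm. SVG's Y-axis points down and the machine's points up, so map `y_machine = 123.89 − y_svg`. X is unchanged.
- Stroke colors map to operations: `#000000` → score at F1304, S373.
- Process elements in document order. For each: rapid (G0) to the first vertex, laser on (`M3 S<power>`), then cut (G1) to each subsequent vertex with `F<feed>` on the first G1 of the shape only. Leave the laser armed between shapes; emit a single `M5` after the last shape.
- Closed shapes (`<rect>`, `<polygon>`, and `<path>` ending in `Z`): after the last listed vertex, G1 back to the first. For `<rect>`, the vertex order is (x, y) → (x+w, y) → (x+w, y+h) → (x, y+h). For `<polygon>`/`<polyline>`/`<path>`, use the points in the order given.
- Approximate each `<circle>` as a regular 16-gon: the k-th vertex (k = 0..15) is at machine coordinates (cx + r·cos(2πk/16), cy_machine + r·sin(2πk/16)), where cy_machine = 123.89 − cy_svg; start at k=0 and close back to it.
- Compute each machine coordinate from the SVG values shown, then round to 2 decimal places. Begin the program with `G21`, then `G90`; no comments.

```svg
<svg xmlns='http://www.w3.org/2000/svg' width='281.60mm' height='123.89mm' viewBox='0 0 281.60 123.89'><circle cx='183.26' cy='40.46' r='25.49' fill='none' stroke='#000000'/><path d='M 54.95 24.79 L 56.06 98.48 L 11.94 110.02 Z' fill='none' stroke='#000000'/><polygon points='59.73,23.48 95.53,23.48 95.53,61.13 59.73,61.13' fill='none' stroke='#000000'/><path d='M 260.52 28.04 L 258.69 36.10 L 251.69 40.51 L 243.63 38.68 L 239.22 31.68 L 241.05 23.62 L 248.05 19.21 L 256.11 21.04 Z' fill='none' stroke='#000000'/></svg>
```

viewBox `0 0 281.60 123.89` with mm width/height → 1 unit = 1 mm. Flip: y_m = 123.89 − y_svg.

**Shape 1** — `<circle>` circle, stroke `#000000` → score (S373, F1304). Machine vertices: (208.75,83.43) → (206.81,93.18) → (201.28,101.45) → (193.01,106.98) → (183.26,108.92) → (173.51,106.98) → (165.24,101.45) → (159.71,93.18) → (157.77,83.43) → (159.71,73.68) → (165.24,65.41) → (173.51,59.88) → (183.26,57.94) → (193.01,59.88) → (201.28,65.41) → (206.81,73.68) → (208.75,83.43). Closed: final G1 returns to the first vertex.

**Shape 2** — `<path>` closed polygon, stroke `#000000` → score (S373, F1304). Machine vertices: (54.95,99.10) → (56.06,25.41) → (11.94,13.87) → (54.95,99.10). Closed: final G1 returns to the first vertex.

**Shape 3** — `<polygon>` rectangle, stroke `#000000` → score (S373, F1304). Machine vertices: (59.73,100.41) → (95.53,100.41) → (95.53,62.76) → (59.73,62.76) → (59.73,100.41). Closed: final G1 returns to the first vertex.

**Shape 4** — `<path>` regular polygon, stroke `#000000` → score (S373, F1304). Machine vertices: (260.52,95.85) → (258.69,87.79) → (251.69,83.38) → (243.63,85.21) → (239.22,92.21) → (241.05,100.27) → (248.05,104.68) → (256.11,102.85) → (260.52,95.85). Closed: final G1 returns to the first vertex.

G21
G90
G0 X208.75 Y83.43
M3 S373
G1 X206.81 Y93.18 F1304
G1 X201.28 Y101.45
G1 X193.01 Y106.98
G1 X183.26 Y108.92
G1 X173.51 Y106.98
G1 X165.24 Y101.45
G1 X159.71 Y93.18
G1 X157.77 Y83.43
G1 X159.71 Y73.68
G1 X165.24 Y65.41
G1 X173.51 Y59.88
G1 X183.26 Y57.94
G1 X193.01 Y59.88
G1 X201.28 Y65.41
G1 X206.81 Y73.68
G1 X208.75 Y83.43
G0 X54.95 Y99.10
M3 S373
G1 X56.06 Y25.41 F1304
G1 X11.94 Y13.87
G1 X54.95 Y99.10
G0 X59.73 Y100.41
M3 S373
G1 X95.53 Y100.41 F1304
G1 X95.53 Y62.76
G1 X59.73 Y62.76
G1 X59.73 Y100.41
G0 X260.52 Y95.85
M3 S373
G1 X258.69 Y87.79 F1304
G1 X251.69 Y83.38
G1 X243.63 Y85.21
G1 X239.22 Y92.21
G1 X241.05 Y100.27
G1 X248.05 Y104.68
G1 X256.11 Y102.85
G1 X260.52 Y95.85
M5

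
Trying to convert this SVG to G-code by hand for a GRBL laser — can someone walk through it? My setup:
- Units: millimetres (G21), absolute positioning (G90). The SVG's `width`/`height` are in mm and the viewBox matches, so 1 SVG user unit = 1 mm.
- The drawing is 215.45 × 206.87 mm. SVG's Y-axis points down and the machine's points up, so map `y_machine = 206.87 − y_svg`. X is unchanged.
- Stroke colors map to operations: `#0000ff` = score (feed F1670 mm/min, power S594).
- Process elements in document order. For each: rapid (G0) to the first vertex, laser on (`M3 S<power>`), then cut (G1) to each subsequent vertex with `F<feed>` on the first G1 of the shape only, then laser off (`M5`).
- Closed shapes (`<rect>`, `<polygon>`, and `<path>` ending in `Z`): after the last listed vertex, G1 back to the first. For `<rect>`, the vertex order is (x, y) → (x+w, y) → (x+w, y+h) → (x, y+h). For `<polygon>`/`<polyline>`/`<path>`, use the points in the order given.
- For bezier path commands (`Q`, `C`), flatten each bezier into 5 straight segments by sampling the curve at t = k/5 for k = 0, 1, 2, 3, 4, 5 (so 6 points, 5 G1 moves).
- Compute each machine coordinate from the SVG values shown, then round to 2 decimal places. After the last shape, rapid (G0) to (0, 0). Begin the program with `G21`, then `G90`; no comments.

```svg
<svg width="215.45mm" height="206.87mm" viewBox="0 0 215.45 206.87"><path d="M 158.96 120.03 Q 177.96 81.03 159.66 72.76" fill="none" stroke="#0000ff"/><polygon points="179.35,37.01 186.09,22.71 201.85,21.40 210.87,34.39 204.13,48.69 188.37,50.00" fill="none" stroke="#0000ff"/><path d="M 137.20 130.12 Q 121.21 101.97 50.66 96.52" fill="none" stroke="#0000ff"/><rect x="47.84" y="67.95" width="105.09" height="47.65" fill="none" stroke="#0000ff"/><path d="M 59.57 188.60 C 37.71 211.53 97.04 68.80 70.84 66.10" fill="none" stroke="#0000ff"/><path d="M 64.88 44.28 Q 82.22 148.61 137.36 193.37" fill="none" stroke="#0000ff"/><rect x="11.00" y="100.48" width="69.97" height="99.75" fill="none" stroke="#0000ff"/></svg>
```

G21
G90
G0 X158.96 Y86.84
M3 S594
G1 X165.07 Y101.21 F1670
G1 X168.19 Y113.12
G1 X168.33 Y122.58
G1 X165.49 Y129.57
G1 X159.66 Y134.11
M5
G0 X179.35 Y169.86
M3 S594
G1 X186.09 Y184.16 F1670
G1 X201.85 Y185.47
G1 X210.87 Y172.48
G1 X204.13 Y158.18
G1 X188.37 Y156.87
G1 X179.35 Y169.86
M5
G0 X137.20 Y76.75
M3 S594
G1 X128.62 Y87.10 F1670
G1 X115.68 Y95.64
G1 X98.37 Y102.36
G1 X76.70 Y107.26
G1 X50.66 Y110.35
M5
G0 X47.84 Y138.92
M3 S594
G1 X152.93 Y138.92 F1670
G1 X152.93 Y91.27
G1 X47.84 Y91.27
G1 X47.84 Y138.92
M5
G0 X59.57 Y18.27
M3 S594
G1 X54.86 Y21.95 F1670
G1 X61.64 Y50.71
G1 X71.90 Y89.88
G1 X77.63 Y124.79
G1 X70.84 Y140.77
M5
G0 X64.88 Y162.59
M3 S594
G1 X73.33 Y123.24 F1670
G1 X84.80 Y88.66
G1 X99.30 Y58.84
G1 X116.82 Y33.79
G1 X137.36 Y13.50
M5
G0 X11.00 Y106.39
M3 S594
G1 X80.97 Y106.39 F1670
G1 X80.97 Y6.64
G1 X11.00 Y6.64
G1 X11.00 Y106.39
M5
G0 X0.00 Y0.00

1 u = 1 mm; y_m = 206.87 − y.

[1] `<path>` quadratic bezier, #0000ff→score S594 F1670: (158.96,86.84) → (165.07,101.21) → (168.19,113.12) → (168.33,122.58) → (165.49,129.57) → (159.66,134.11)

[2] `<polygon>` regular polygon, #0000ff→score S594 F1670: (179.35,169.86) → (186.09,184.16) → (201.85,185.47) → (210.87,172.48) → (204.13,158.18) → (188.37,156.87) → (179.35,169.86) (closed)

[3] `<path>` quadratic bezier, #0000ff→score S594 F1670: (137.20,76.75) → (128.62,87.10) → (115.68,95.64) → (98.37,102.36) → (76.70,107.26) → (50.66,110.35)

[4] `<rect>` rectangle, #0000ff→score S594 F1670: (47.84,138.92) → (152.93,138.92) → (152.93,91.27) → (47.84,91.27) → (47.84,138.92) (closed)

[5] `<path>` cubic bezier, #0000ff→score S594 F1670: (59.57,18.27) → (54.86,21.95) → (61.64,50.71) → (71.90,89.88) → (77.63,124.79) → (70.84,140.77)

[6] `<path>` quadratic bezier, #0000ff→score S594 F1670: (64.88,162.59) → (73.33,123.24) → (84.80,88.66) → (99.30,58.84) → (116.82,33.79) → (137.36,13.50)

[7] `<rect>` rectangle, #0000ff→score S594 F1670: (11.00,106.39) → (80.97,106.39) → (80.97,6.64) → (11.00,6.64) → (11.00,106.39) (closed)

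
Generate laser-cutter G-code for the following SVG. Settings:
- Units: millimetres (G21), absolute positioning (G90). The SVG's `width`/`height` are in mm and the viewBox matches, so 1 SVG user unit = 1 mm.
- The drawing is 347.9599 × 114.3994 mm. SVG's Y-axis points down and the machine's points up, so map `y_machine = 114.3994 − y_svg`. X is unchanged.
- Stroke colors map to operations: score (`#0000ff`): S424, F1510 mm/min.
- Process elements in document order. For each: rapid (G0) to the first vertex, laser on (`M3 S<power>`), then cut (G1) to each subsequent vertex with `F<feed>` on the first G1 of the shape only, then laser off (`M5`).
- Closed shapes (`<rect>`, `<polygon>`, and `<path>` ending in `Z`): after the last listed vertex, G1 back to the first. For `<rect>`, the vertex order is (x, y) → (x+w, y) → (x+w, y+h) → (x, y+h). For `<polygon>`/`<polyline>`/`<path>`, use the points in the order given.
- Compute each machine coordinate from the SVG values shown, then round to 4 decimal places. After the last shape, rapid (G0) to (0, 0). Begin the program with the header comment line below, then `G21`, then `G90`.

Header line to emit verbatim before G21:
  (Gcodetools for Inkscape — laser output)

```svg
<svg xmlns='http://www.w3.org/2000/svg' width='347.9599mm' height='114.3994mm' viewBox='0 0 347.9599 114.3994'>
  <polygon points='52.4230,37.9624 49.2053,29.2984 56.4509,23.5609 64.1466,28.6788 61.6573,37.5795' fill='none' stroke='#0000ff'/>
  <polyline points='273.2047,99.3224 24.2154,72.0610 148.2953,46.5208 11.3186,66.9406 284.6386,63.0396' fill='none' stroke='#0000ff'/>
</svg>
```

viewBox `0 0 347.9599 114.3994` with mm width/height → 1 unit = 1 mm. Flip: y_m = 114.3994 − y_svg.

**Shape 1** — `<polygon>` regular polygon, stroke `#0000ff` → score (S424, F1510). Machine vertices: (52.4230,76.4370) → (49.2053,85.1010) → (56.4509,90.8385) → (64.1466,85.7206) → (61.6573,76.8199) → (52.4230,76.4370). Closed: final G1 returns to the first vertex.

**Shape 2** — `<polyline>` open polyline, stroke `#0000ff` → score (S424, F1510). Machine vertices: (273.2047,15.0770) → (24.2154,42.3384) → (148.2953,67.8786) → (11.3186,47.4588) → (284.6386,51.3598). Open path.

(Gcodetools for Inkscape — laser output)
G21
G90
G0 X52.4230 Y76.4370
M3 S424
G1 X49.2053 Y85.1010 F1510
G1 X56.4509 Y90.8385
G1 X64.1466 Y85.7206
G1 X61.6573 Y76.8199
G1 X52.4230 Y76.4370
M5
G0 X273.2047 Y15.0770
M3 S424
G1 X24.2154 Y42.3384 F1510
G1 X148.2953 Y67.8786
G1 X11.3186 Y47.4588
G1 X284.6386 Y51.3598
M5
G0 X0.0000 Y0.0000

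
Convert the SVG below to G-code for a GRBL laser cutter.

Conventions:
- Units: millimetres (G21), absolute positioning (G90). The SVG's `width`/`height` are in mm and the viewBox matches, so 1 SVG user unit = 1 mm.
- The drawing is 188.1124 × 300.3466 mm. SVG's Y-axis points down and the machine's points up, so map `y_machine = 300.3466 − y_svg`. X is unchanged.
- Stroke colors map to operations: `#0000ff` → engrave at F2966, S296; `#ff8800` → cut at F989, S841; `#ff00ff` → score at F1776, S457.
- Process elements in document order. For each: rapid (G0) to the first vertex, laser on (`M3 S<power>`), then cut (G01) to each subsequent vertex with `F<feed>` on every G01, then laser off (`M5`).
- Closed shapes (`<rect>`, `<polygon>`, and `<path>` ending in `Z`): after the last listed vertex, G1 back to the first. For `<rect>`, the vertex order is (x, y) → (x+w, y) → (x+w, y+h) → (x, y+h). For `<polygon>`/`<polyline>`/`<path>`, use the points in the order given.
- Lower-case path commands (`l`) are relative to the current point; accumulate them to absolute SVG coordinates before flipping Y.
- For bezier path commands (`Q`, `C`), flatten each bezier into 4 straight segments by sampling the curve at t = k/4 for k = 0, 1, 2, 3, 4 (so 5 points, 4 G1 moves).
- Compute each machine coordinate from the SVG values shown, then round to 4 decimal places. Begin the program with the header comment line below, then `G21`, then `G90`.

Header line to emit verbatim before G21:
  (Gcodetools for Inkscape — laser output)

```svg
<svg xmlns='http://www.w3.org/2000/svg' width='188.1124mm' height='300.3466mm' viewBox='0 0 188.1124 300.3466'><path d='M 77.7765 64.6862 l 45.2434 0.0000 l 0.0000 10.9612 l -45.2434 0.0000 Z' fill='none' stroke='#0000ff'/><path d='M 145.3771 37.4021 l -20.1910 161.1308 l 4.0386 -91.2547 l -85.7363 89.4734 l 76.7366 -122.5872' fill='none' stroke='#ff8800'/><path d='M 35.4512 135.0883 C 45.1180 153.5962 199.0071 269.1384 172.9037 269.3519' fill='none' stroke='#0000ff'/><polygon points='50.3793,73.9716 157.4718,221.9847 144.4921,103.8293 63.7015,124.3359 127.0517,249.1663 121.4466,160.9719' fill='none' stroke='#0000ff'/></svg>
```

viewBox `0 0 188.1124 300.3466` with mm width/height → 1 unit = 1 mm. Flip: y_m = 300.3466 − y_svg.

**Shape 1** — `<path>` rectangle, stroke `#0000ff` → engrave (S296, F2966). Machine vertices: (77.7765,235.6604) → (123.0199,235.6604) → (123.0199,224.6992) → (77.7765,224.6992) → (77.7765,235.6604). Closed: final G1 returns to the first vertex.

**Shape 2** — `<path>` open polyline, stroke `#ff8800` → cut (S841, F989). Machine vertices: (145.3771,262.9445) → (125.1861,101.8137) → (129.2247,193.0684) → (43.4884,103.5950) → (120.2250,226.1822). Open path.

**Shape 3** — `<path>` cubic bezier, stroke `#0000ff` → engrave (S296, F2966). Control points (SVG): P0=(35.4512,135.0883), P1=(45.1180,153.5962), P2=(199.0071,269.1384), P3=(172.9037,269.3519); sampled at t=k/4. Machine vertices: (35.4512,165.2583) → (64.6771,136.5016) → (117.5913,91.2661) → (163.7985,49.4608) → (172.9037,30.9947). Open path.

**Shape 4** — `<polygon>` closed polygon, stroke `#0000ff` → engrave (S296, F2966). Machine vertices: (50.3793,226.3750) → (157.4718,78.3619) → (144.4921,196.5173) → (63.7015,176.0107) → (127.0517,51.1803) → (121.4466,139.3747) → (50.3793,226.3750). Closed: final G1 returns to the first vertex.

(Gcodetools for Inkscape — laser output)
G21
G90
G0 X77.7765 Y235.6604
M3 S296
G01 X123.0199 Y235.6604 F2966
G01 X123.0199 Y224.6992 F2966
G01 X77.7765 Y224.6992 F2966
G01 X77.7765 Y235.6604 F2966
M5
G0 X145.3771 Y262.9445
M3 S841
G01 X125.1861 Y101.8137 F989
G01 X129.2247 Y193.0684 F989
G01 X43.4884 Y103.5950 F989
G01 X120.2250 Y226.1822 F989
M5
G0 X35.4512 Y165.2583
M3 S296
G01 X64.6771 Y136.5016 F2966
G01 X117.5913 Y91.2661 F2966
G01 X163.7985 Y49.4608 F2966
G01 X172.9037 Y30.9947 F2966
M5
G0 X50.3793 Y226.3750
M3 S296
G01 X157.4718 Y78.3619 F2966
G01 X144.4921 Y196.5173 F2966
G01 X63.7015 Y176.0107 F2966
G01 X127.0517 Y51.1803 F2966
G01 X121.4466 Y139.3747 F2966
G01 X50.3793 Y226.3750 F2966
M5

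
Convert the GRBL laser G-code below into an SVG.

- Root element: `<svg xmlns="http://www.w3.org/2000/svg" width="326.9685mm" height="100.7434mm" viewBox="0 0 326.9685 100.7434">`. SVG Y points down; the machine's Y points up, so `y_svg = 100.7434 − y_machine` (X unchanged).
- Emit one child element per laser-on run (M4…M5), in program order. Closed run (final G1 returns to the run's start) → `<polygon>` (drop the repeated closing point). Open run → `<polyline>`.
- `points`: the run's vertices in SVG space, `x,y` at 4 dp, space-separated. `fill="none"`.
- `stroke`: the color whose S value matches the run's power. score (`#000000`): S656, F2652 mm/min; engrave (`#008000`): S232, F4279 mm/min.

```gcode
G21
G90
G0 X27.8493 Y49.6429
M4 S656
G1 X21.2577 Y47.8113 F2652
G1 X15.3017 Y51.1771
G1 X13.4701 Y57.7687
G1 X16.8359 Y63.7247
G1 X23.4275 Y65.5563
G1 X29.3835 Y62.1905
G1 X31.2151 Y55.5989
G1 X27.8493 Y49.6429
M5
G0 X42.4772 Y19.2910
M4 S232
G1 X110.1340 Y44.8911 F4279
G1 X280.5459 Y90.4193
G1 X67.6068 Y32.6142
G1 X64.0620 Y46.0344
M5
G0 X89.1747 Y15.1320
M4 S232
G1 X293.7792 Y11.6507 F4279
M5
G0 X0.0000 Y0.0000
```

Machine Y-up, SVG Y-down with viewBox height 100.7434, so y_svg = 100.7434 − y_machine; X carries over.

Run 1: the run's S656 means `#000000` (score). The run returns to its start, so emit a `<polygon>` with points (Y-flipped): 27.8493,51.1005 21.2577,52.9321 15.3017,49.5663 13.4701,42.9747 16.8359,37.0187 23.4275,35.1871 29.3835,38.5529 31.2151,45.1445.

Run 2: the run's S232 means `#008000` (engrave). The run is open, so emit a `<polyline>` with points (Y-flipped): 42.4772,81.4524 110.1340,55.8523 280.5459,10.3241 67.6068,68.1292 64.0620,54.7090.

Run 3: S232 ⇒ engrave layer `#008000`. The run is open, so emit a `<polyline>` with points (Y-flipped): 89.1747,85.6114 293.7792,89.0927.

<svg xmlns="http://www.w3.org/2000/svg" width="326.9685mm" height="100.7434mm" viewBox="0 0 326.9685 100.7434">
  <polygon points="27.8493,51.1005 21.2577,52.9321 15.3017,49.5663 13.4701,42.9747 16.8359,37.0187 23.4275,35.1871 29.3835,38.5529 31.2151,45.1445" fill="none" stroke="#000000"/>
  <polyline points="42.4772,81.4524 110.1340,55.8523 280.5459,10.3241 67.6068,68.1292 64.0620,54.7090" fill="none" stroke="#008000"/>
  <polyline points="89.1747,85.6114 293.7792,89.0927" fill="none" stroke="#008000"/>
</svg>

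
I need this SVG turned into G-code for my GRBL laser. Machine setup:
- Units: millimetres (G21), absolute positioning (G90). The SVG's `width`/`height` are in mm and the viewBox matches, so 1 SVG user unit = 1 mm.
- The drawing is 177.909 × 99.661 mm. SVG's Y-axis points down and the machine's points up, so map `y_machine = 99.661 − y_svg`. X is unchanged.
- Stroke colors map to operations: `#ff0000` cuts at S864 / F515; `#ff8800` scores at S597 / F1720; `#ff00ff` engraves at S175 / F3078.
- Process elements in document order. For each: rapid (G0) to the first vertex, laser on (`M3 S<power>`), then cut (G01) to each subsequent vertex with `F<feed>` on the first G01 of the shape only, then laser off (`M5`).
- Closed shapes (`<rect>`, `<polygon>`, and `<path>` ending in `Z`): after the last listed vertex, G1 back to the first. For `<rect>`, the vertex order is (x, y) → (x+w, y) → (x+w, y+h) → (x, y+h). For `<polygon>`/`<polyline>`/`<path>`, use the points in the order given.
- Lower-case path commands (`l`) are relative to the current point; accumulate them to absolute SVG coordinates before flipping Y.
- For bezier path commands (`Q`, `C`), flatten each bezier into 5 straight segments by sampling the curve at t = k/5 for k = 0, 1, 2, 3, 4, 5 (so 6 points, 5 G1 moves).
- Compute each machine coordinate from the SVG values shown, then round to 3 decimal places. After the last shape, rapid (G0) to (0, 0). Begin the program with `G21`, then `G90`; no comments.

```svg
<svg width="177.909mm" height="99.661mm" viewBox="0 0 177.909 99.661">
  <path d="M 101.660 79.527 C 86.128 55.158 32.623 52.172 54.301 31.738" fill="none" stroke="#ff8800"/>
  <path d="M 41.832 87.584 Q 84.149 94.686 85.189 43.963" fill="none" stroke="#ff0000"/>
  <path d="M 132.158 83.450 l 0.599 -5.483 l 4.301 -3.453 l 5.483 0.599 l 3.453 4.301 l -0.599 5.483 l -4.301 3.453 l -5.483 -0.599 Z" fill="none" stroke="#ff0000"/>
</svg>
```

G21
G90
G0 X101.660 Y20.134
M3 S597
G01 X88.689 Y32.500 F1720
G01 X72.037 Y41.598
G01 X57.133 Y49.292
G01 X49.411 Y57.446
G01 X54.301 Y67.923
M5
G0 X41.832 Y12.077
M3 S864
G01 X57.108 Y11.549 F515
G01 X69.081 Y15.647
G01 X77.753 Y24.372
G01 X83.122 Y37.722
G01 X85.189 Y55.698
M5
G0 X132.158 Y16.211
M3 S864
G01 X132.757 Y21.694 F515
G01 X137.058 Y25.147
G01 X142.541 Y24.548
G01 X145.994 Y20.247
G01 X145.395 Y14.764
G01 X141.094 Y11.311
G01 X135.611 Y11.910
G01 X132.158 Y16.211
M5
G0 X0.000 Y0.000

Since the viewBox matches the mm dimensions, user units are millimetres directly. The only transform is the Y-flip y_m = 99.661 − y_svg.

Shape 1 is a cubic bezier drawn with `<path>`. Its stroke #ff8800 means score at S597, F1720. After flipping Y the toolpath is (101.660,20.134) → (88.689,32.500) → (72.037,41.598) → (57.133,49.292) → (49.411,57.446) → (54.301,67.923).

Shape 2 is a quadratic bezier drawn with `<path>`. Its stroke #ff0000 means cut at S864, F515. After flipping Y the toolpath is (41.832,12.077) → (57.108,11.549) → (69.081,15.647) → (77.753,24.372) → (83.122,37.722) → (85.189,55.698).

Shape 3 is a regular polygon drawn with `<path>`. Its stroke #ff0000 means cut at S864, F515. After flipping Y the toolpath is (132.158,16.211) → (132.757,21.694) → (137.058,25.147) → (142.541,24.548) → (145.994,20.247) → (145.395,14.764) → (141.094,11.311) → (135.611,11.910) → (132.158,16.211), returning to the start.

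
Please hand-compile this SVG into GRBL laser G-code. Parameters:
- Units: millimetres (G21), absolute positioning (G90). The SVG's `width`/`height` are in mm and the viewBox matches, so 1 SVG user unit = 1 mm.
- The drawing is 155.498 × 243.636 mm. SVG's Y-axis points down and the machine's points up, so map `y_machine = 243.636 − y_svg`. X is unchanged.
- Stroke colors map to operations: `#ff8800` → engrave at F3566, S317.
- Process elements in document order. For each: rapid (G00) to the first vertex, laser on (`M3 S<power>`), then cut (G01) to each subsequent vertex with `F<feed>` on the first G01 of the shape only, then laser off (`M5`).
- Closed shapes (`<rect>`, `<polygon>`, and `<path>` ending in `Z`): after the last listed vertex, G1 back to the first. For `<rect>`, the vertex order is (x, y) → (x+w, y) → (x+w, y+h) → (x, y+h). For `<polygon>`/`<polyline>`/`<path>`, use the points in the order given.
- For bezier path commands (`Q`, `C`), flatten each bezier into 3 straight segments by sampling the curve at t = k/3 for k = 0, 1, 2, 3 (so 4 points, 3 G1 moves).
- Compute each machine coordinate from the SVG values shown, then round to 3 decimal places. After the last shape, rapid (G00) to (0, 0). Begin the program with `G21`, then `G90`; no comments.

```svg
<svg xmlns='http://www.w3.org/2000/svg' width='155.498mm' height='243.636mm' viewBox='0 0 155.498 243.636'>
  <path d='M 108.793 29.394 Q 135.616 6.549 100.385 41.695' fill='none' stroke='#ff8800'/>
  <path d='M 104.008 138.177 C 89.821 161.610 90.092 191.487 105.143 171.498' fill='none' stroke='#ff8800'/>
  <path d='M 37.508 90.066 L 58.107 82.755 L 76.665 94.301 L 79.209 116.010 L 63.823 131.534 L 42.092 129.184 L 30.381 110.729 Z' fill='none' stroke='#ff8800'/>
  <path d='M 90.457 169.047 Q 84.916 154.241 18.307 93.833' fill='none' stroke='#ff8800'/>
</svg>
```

viewBox `0 0 155.498 243.636` with mm width/height → 1 unit = 1 mm. Flip: y_m = 243.636 − y_svg.

**Shape 1** — `<path>` quadratic bezier, stroke `#ff8800` → engrave (S317, F3566). Control points (SVG): P0=(108.793,29.394), P1=(135.616,6.549), P2=(100.385,41.695); sampled at t=k/3. Machine vertices: (108.793,214.242) → (119.780,223.029) → (116.977,218.928) → (100.385,201.941). Open path.

**Shape 2** — `<path>` cubic bezier, stroke `#ff8800` → engrave (S317, F3566). Control points (SVG): P0=(104.008,138.177), P1=(89.821,161.610), P2=(90.092,191.487), P3=(105.143,171.498); sampled at t=k/3. Machine vertices: (104.008,105.459) → (94.652,81.964) → (95.007,66.685) → (105.143,72.138). Open path.

**Shape 3** — `<path>` regular polygon, stroke `#ff8800` → engrave (S317, F3566). Machine vertices: (37.508,153.570) → (58.107,160.881) → (76.665,149.335) → (79.209,127.626) → (63.823,112.102) → (42.092,114.452) → (30.381,132.907) → (37.508,153.570). Closed: final G1 returns to the first vertex.

**Shape 4** — `<path>` quadratic bezier, stroke `#ff8800` → engrave (S317, F3566). Control points (SVG): P0=(90.457,169.047), P1=(84.916,154.241), P2=(18.307,93.833); sampled at t=k/3. Machine vertices: (90.457,74.589) → (79.978,89.527) → (55.928,114.598) → (18.307,149.803). Open path.

G21
G90
G00 X108.793 Y214.242
M3 S317
G01 X119.780 Y223.029 F3566
G01 X116.977 Y218.928
G01 X100.385 Y201.941
M5
G00 X104.008 Y105.459
M3 S317
G01 X94.652 Y81.964 F3566
G01 X95.007 Y66.685
G01 X105.143 Y72.138
M5
G00 X37.508 Y153.570
M3 S317
G01 X58.107 Y160.881 F3566
G01 X76.665 Y149.335
G01 X79.209 Y127.626
G01 X63.823 Y112.102
G01 X42.092 Y114.452
G01 X30.381 Y132.907
G01 X37.508 Y153.570
M5
G00 X90.457 Y74.589
M3 S317
G01 X79.978 Y89.527 F3566
G01 X55.928 Y114.598
G01 X18.307 Y149.803
M5
G00 X0.000 Y0.000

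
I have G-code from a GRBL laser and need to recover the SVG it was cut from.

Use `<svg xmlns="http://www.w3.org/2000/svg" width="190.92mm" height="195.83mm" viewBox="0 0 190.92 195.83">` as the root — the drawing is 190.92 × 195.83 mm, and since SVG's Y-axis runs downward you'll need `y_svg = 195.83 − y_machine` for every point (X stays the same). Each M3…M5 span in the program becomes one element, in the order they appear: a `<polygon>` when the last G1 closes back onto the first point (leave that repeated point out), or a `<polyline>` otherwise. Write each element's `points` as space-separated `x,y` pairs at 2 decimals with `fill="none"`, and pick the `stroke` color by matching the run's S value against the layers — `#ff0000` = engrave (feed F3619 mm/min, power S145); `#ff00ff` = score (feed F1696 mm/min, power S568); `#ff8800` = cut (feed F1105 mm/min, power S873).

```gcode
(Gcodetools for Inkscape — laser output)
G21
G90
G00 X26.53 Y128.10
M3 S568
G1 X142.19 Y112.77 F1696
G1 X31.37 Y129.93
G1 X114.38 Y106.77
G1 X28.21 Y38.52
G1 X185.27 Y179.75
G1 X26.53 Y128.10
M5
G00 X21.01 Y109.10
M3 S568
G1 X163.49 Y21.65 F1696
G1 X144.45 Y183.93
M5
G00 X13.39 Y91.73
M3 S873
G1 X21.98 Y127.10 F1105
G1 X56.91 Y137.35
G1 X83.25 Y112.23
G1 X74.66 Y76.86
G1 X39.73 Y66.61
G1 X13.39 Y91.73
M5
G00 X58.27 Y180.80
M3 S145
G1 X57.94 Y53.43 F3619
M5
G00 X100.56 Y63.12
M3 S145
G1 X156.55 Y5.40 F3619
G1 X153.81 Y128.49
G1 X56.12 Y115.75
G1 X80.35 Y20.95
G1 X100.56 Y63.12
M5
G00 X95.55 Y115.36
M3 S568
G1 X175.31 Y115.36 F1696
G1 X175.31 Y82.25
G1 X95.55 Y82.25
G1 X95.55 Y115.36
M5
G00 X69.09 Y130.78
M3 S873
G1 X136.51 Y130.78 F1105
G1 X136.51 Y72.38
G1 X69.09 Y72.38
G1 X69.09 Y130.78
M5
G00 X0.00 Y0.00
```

<svg xmlns="http://www.w3.org/2000/svg" width="190.92mm" height="195.83mm" viewBox="0 0 190.92 195.83">
  <polygon points="26.53,67.73 142.19,83.06 31.37,65.90 114.38,89.06 28.21,157.31 185.27,16.08" fill="none" stroke="#ff00ff"/>
  <polyline points="21.01,86.73 163.49,174.18 144.45,11.90" fill="none" stroke="#ff00ff"/>
  <polygon points="13.39,104.10 21.98,68.73 56.91,58.48 83.25,83.60 74.66,118.97 39.73,129.22" fill="none" stroke="#ff8800"/>
  <polyline points="58.27,15.03 57.94,142.40" fill="none" stroke="#ff0000"/>
  <polygon points="100.56,132.71 156.55,190.43 153.81,67.34 56.12,80.08 80.35,174.88" fill="none" stroke="#ff0000"/>
  <polygon points="95.55,80.47 175.31,80.47 175.31,113.58 95.55,113.58" fill="none" stroke="#ff00ff"/>
  <polygon points="69.09,65.05 136.51,65.05 136.51,123.45 69.09,123.45" fill="none" stroke="#ff8800"/>
</svg>

Machine Y-up, SVG Y-down with viewBox height 195.83, so y_svg = 195.83 − y_machine; X carries over.

Run 1: the run's S568 means `#ff00ff` (score). The run returns to its start, so emit a `<polygon>` with points (Y-flipped): 26.53,67.73 142.19,83.06 31.37,65.90 114.38,89.06 28.21,157.31 185.27,16.08.

Run 2: power S568 maps to stroke `#ff00ff` (score). The run is open, so emit a `<polyline>` with points (Y-flipped): 21.01,86.73 163.49,174.18 144.45,11.90.

Run 3: the run's S873 means `#ff8800` (cut). The run returns to its start, so emit a `<polygon>` with points (Y-flipped): 13.39,104.10 21.98,68.73 56.91,58.48 83.25,83.60 74.66,118.97 39.73,129.22.

Run 4: S145 ⇒ engrave layer `#ff0000`. The run is open, so emit a `<polyline>` with points (Y-flipped): 58.27,15.03 57.94,142.40.

Run 5: S145 ⇒ engrave layer `#ff0000`. The run returns to its start, so emit a `<polygon>` with points (Y-flipped): 100.56,132.71 156.55,190.43 153.81,67.34 56.12,80.08 80.35,174.88.

Run 6: power S568 maps to stroke `#ff00ff` (score). The run returns to its start, so emit a `<polygon>` with points (Y-flipped): 95.55,80.47 175.31,80.47 175.31,113.58 95.55,113.58.

Run 7: power S873 maps to stroke `#ff8800` (cut). The run returns to its start, so emit a `<polygon>` with points (Y-flipped): 69.09,65.05 136.51,65.05 136.51,123.45 69.09,123.45.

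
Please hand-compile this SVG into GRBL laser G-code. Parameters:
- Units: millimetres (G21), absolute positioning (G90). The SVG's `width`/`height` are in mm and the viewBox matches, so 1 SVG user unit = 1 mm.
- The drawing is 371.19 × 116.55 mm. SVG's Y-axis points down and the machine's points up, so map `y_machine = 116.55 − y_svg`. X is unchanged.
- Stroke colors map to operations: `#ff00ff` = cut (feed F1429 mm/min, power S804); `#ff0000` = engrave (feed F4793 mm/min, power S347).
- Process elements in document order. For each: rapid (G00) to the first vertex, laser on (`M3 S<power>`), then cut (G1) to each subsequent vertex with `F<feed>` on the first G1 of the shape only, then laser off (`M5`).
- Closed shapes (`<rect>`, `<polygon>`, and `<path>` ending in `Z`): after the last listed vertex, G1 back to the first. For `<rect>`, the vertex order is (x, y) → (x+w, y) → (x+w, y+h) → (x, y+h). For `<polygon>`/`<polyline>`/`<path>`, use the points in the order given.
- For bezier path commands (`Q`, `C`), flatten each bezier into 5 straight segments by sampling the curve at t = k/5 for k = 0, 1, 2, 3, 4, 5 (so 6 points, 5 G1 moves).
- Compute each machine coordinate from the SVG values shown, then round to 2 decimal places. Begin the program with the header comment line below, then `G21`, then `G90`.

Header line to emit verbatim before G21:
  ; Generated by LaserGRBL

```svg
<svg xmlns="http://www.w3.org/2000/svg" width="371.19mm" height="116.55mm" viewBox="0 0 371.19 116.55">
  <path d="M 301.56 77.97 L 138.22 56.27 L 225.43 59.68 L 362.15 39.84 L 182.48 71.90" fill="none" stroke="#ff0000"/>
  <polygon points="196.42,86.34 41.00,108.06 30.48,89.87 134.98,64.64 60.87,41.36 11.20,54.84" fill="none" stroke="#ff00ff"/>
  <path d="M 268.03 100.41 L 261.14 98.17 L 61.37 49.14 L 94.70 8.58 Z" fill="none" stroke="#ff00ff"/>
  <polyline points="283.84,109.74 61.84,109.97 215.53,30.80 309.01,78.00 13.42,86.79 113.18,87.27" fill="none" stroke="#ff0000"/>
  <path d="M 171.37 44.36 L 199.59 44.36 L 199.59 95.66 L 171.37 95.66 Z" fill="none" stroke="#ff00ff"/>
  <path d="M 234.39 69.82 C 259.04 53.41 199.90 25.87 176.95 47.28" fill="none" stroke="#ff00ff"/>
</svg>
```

; Generated by LaserGRBL
G21
G90
G00 X301.56 Y38.58
M3 S347
G1 X138.22 Y60.28 F4793
G1 X225.43 Y56.87
G1 X362.15 Y76.71
G1 X182.48 Y44.65
M5
G00 X196.42 Y30.21
M3 S804
G1 X41.00 Y8.49 F1429
G1 X30.48 Y26.68
G1 X134.98 Y51.91
G1 X60.87 Y75.19
G1 X11.20 Y61.71
G1 X196.42 Y30.21
M5
G00 X268.03 Y16.14
M3 S804
G1 X261.14 Y18.38 F1429
G1 X61.37 Y67.41
G1 X94.70 Y107.97
G1 X268.03 Y16.14
M5
G00 X283.84 Y6.81
M3 S347
G1 X61.84 Y6.58 F4793
G1 X215.53 Y85.75
G1 X309.01 Y38.55
G1 X13.42 Y29.76
G1 X113.18 Y29.28
M5
G00 X171.37 Y72.19
M3 S804
G1 X199.59 Y72.19 F1429
G1 X199.59 Y20.89
G1 X171.37 Y20.89
G1 X171.37 Y72.19
M5
G00 X234.39 Y46.73
M3 S804
G1 X240.09 Y57.43 F1429
G1 X231.43 Y67.92
G1 X214.18 Y75.31
G1 X194.10 Y76.72
G1 X176.95 Y69.27
M5

Since the viewBox matches the mm dimensions, user units are millimetres directly. The only transform is the Y-flip y_m = 116.55 − y_svg.

Shape 1 is a open polyline drawn with `<path>`. Its stroke #ff0000 means engrave at S347, F4793. After flipping Y the toolpath is (301.56,38.58) → (138.22,60.28) → (225.43,56.87) → (362.15,76.71) → (182.48,44.65).

Shape 2 is a closed polygon drawn with `<polygon>`. Its stroke #ff00ff means cut at S804, F1429. After flipping Y the toolpath is (196.42,30.21) → (41.00,8.49) → (30.48,26.68) → (134.98,51.91) → (60.87,75.19) → (11.20,61.71) → (196.42,30.21), returning to the start.

Shape 3 is a closed polygon drawn with `<path>`. Its stroke #ff00ff means cut at S804, F1429. After flipping Y the toolpath is (268.03,16.14) → (261.14,18.38) → (61.37,67.41) → (94.70,107.97) → (268.03,16.14), returning to the start.

Shape 4 is a open polyline drawn with `<polyline>`. Its stroke #ff0000 means engrave at S347, F4793. After flipping Y the toolpath is (283.84,6.81) → (61.84,6.58) → (215.53,85.75) → (309.01,38.55) → (13.42,29.76) → (113.18,29.28).

Shape 5 is a rectangle drawn with `<path>`. Its stroke #ff00ff means cut at S804, F1429. After flipping Y the toolpath is (171.37,72.19) → (199.59,72.19) → (199.59,20.89) → (171.37,20.89) → (171.37,72.19), returning to the start.

Shape 6 is a cubic bezier drawn with `<path>`. Its stroke #ff00ff means cut at S804, F1429. After flipping Y the toolpath is (234.39,46.73) → (240.09,57.43) → (231.43,67.92) → (214.18,75.31) → (194.10,76.72) → (176.95,69.27).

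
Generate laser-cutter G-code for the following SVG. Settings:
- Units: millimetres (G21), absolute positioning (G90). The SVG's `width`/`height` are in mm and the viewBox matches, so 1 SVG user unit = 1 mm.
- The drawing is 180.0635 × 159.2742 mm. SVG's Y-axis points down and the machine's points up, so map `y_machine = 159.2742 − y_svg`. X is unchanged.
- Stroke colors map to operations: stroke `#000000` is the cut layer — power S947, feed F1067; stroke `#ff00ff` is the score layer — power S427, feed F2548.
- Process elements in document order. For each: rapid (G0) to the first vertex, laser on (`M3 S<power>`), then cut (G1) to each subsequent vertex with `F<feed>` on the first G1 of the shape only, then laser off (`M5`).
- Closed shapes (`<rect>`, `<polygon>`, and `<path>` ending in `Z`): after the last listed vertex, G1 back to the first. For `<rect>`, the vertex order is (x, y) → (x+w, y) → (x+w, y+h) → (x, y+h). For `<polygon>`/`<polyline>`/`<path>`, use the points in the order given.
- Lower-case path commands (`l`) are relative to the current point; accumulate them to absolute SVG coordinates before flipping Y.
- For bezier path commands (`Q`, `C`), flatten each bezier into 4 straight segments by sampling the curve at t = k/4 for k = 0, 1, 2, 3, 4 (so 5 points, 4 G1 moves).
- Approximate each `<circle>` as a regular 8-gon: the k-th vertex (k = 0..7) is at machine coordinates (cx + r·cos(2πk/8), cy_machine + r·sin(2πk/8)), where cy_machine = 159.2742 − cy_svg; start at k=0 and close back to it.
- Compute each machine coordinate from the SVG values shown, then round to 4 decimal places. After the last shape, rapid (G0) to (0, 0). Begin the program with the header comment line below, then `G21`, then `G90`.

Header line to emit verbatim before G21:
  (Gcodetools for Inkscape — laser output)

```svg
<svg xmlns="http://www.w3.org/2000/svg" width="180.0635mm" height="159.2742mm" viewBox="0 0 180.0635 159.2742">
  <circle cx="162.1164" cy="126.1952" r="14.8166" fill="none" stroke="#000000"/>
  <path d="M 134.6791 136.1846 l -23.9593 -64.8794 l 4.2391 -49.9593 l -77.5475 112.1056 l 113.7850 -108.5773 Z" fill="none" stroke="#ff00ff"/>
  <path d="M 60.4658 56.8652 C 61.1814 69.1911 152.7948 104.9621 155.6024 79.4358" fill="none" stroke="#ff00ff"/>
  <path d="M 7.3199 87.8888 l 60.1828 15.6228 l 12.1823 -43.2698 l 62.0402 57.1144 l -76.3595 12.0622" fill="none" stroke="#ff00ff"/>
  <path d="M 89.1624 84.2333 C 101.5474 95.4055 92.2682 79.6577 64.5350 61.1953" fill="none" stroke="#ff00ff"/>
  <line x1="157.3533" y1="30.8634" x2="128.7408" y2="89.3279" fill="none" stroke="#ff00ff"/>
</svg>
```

(Gcodetools for Inkscape — laser output)
G21
G90
G0 X176.9330 Y33.0790
M3 S947
G1 X172.5933 Y43.5559 F1067
G1 X162.1164 Y47.8956
G1 X151.6395 Y43.5559
G1 X147.2998 Y33.0790
G1 X151.6395 Y22.6021
G1 X162.1164 Y18.2624
G1 X172.5933 Y22.6021
G1 X176.9330 Y33.0790
M5
G0 X134.6791 Y23.0896
M3 S427
G1 X110.7198 Y87.9690 F2548
G1 X114.9589 Y137.9283
G1 X37.4114 Y25.8227
G1 X151.1964 Y134.4000
G1 X134.6791 Y23.0896
M5
G0 X60.4658 Y102.4090
M3 S427
G1 X75.2380 Y90.0927 F2548
G1 X107.2496 Y76.9291
G1 X139.6535 Y70.8628
G1 X155.6024 Y79.8384
M5
G0 X7.3199 Y71.3854
M3 S427
G1 X67.5027 Y55.7626 F2548
G1 X79.6850 Y99.0324
G1 X141.7252 Y41.9180
G1 X65.3657 Y29.8558
M5
G0 X89.1624 Y75.0409
M3 S427
G1 X94.4393 Y71.3310 F2548
G1 X91.8930 Y75.4469
G1 X81.8246 Y85.1193
G1 X64.5350 Y98.0789
M5
G0 X157.3533 Y128.4108
M3 S427
G1 X128.7408 Y69.9463 F2548
M5
G0 X0.0000 Y0.0000

1 u = 1 mm; y_m = 159.2742 − y.

[1] `<circle>` circle, #000000→cut S947 F1067: (176.9330,33.0790) → (172.5933,43.5559) → (162.1164,47.8956) → (151.6395,43.5559) → (147.2998,33.0790) → (151.6395,22.6021) → (162.1164,18.2624) → (172.5933,22.6021) → (176.9330,33.0790) (closed)

[2] `<path>` closed polygon, #ff00ff→score S427 F2548: (134.6791,23.0896) → (110.7198,87.9690) → (114.9589,137.9283) → (37.4114,25.8227) → (151.1964,134.4000) → (134.6791,23.0896) (closed)

[3] `<path>` cubic bezier, #ff00ff→score S427 F2548: (60.4658,102.4090) → (75.2380,90.0927) → (107.2496,76.9291) → (139.6535,70.8628) → (155.6024,79.8384)

[4] `<path>` open polyline, #ff00ff→score S427 F2548: (7.3199,71.3854) → (67.5027,55.7626) → (79.6850,99.0324) → (141.7252,41.9180) → (65.3657,29.8558)

[5] `<path>` cubic bezier, #ff00ff→score S427 F2548: (89.1624,75.0409) → (94.4393,71.3310) → (91.8930,75.4469) → (81.8246,85.1193) → (64.5350,98.0789)

[6] `<line>` line segment, #ff00ff→score S427 F2548: (157.3533,128.4108) → (128.7408,69.9463)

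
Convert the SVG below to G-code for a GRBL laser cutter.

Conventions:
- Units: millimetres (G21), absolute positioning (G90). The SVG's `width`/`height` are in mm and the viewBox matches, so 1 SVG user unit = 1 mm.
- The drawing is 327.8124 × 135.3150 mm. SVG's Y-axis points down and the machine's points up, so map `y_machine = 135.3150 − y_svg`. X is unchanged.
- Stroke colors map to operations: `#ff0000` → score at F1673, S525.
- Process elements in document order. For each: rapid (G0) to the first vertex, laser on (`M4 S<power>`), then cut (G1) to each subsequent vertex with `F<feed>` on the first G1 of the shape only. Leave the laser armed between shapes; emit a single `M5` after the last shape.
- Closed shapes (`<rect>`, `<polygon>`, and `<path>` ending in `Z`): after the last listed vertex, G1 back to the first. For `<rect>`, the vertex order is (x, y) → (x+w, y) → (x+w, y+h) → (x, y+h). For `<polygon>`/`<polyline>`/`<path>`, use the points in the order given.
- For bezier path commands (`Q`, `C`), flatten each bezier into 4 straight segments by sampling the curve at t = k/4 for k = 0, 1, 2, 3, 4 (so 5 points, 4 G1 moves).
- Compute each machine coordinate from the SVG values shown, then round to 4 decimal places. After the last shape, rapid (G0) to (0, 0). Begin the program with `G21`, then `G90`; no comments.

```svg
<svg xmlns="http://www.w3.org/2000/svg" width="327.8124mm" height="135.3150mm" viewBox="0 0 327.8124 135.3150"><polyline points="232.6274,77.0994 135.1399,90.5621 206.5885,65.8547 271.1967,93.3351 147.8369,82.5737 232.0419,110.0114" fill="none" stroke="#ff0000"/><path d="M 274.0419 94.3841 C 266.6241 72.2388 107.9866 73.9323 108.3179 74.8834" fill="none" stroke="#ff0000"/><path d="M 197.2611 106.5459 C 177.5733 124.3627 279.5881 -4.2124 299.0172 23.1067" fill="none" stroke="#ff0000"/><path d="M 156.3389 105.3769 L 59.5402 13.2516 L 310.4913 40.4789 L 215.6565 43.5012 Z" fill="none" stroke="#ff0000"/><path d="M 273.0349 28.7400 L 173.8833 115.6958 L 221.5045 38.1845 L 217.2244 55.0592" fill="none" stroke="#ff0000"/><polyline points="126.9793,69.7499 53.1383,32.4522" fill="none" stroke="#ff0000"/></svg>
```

G21
G90
G0 X232.6274 Y58.2156
M4 S525
G1 X135.1399 Y44.7529 F1673
G1 X206.5885 Y69.4603
G1 X271.1967 Y41.9799
G1 X147.8369 Y52.7413
G1 X232.0419 Y25.3036
G0 X274.0419 Y40.9309
M4 S525
G1 X244.9716 Y53.4542 F1673
G1 X188.2740 Y59.3424
G1 X133.0294 Y60.9000
G1 X108.3179 Y60.4316
G0 X197.2611 Y28.7691
M4 S525
G1 X202.1225 Y38.1318 F1673
G1 X233.4703 Y74.0521
G1 X272.1526 Y108.1907
G1 X299.0172 Y112.2083
G0 X156.3389 Y29.9381
M4 S525
G1 X59.5402 Y122.0634 F1673
G1 X310.4913 Y94.8361
G1 X215.6565 Y91.8138
G1 X156.3389 Y29.9381
G0 X273.0349 Y106.5750
M4 S525
G1 X173.8833 Y19.6192 F1673
G1 X221.5045 Y97.1305
G1 X217.2244 Y80.2558
G0 X126.9793 Y65.5651
M4 S525
G1 X53.1383 Y102.8628 F1673
M5
G0 X0.0000 Y0.0000

Since the viewBox matches the mm dimensions, user units are millimetres directly. The only transform is the Y-flip y_m = 135.3150 − y_svg.

Shape 1 is a open polyline drawn with `<polyline>`. Its stroke #ff0000 means score at S525, F1673. After flipping Y the toolpath is (232.6274,58.2156) → (135.1399,44.7529) → (206.5885,69.4603) → (271.1967,41.9799) → (147.8369,52.7413) → (232.0419,25.3036).

Shape 2 is a cubic bezier drawn with `<path>`. Its stroke #ff0000 means score at S525, F1673. After flipping Y the toolpath is (274.0419,40.9309) → (244.9716,53.4542) → (188.2740,59.3424) → (133.0294,60.9000) → (108.3179,60.4316).

Shape 3 is a cubic bezier drawn with `<path>`. Its stroke #ff0000 means score at S525, F1673. After flipping Y the toolpath is (197.2611,28.7691) → (202.1225,38.1318) → (233.4703,74.0521) → (272.1526,108.1907) → (299.0172,112.2083).

Shape 4 is a closed polygon drawn with `<path>`. Its stroke #ff0000 means score at S525, F1673. After flipping Y the toolpath is (156.3389,29.9381) → (59.5402,122.0634) → (310.4913,94.8361) → (215.6565,91.8138) → (156.3389,29.9381), returning to the start.

Shape 5 is a open polyline drawn with `<path>`. Its stroke #ff0000 means score at S525, F1673. After flipping Y the toolpath is (273.0349,106.5750) → (173.8833,19.6192) → (221.5045,97.1305) → (217.2244,80.2558).

Shape 6 is a line segment drawn with `<polyline>`. Its stroke #ff0000 means score at S525, F1673. After flipping Y the toolpath is (126.9793,65.5651) → (53.1383,102.8628).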